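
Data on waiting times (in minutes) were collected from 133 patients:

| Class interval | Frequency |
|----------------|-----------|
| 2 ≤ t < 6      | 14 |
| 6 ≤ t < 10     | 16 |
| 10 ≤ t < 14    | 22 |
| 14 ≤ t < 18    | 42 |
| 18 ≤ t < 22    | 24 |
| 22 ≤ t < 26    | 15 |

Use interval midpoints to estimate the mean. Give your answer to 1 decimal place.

14.7

Midpoints: 4, 8, 12, 16, 20, 24
Σfm = 14×4 + 16×8 + 22×12 + 42×16 + 24×20 + 15×24 = 1960
n = Σf = 133
Mean = 1960 / 133 = 14.7368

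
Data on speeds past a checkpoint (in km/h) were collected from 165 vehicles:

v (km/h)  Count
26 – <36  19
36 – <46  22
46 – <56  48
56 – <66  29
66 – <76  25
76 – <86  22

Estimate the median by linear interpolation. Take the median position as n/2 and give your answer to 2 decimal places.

54.65

Cumulative frequencies: 19, 41, 89, 118, 143, 165
n = 165; position = n/2 = 82.5.
This falls in the class 46 – <56: L = 46, F = 41, f = 48, h = 10.
Median ≈ 46 + ((82.5 − 41) / 48) × 10 = 54.6458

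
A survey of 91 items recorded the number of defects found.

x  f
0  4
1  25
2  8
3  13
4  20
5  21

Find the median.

Cumulative frequencies: 4, 29, 37, 50, 70, 91
n = 91, so the median is the value in position (n+1)/2 = 46.
Position 46 falls at value 3.

3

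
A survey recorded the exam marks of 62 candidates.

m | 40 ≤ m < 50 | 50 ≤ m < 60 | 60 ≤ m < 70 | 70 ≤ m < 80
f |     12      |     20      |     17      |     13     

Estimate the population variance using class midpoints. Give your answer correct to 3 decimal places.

105.645

Midpoints: 45, 55, 65, 75
n = 62, Σfm = 3720, mean = 60.0000
Σfm² = 229750
Σf(m − x̄)² = Σfm² − (Σfm)²/n = 229750 − 3720²/62 = 6550.0000
Population variance = 6550.0000 / 62 = 105.6452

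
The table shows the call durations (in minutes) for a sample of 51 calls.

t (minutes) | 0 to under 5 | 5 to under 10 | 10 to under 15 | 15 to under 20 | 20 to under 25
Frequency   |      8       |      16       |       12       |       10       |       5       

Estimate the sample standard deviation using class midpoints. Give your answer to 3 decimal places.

6.131

Midpoints: 2.5, 7.5, 12.5, 17.5, 22.5
n = 51, Σfm = 577.5, mean = 11.3235
Σfm² = 8418.75
Σf(m − x̄)² = Σfm² − (Σfm)²/n = 8418.75 − 577.5²/51 = 1879.4118
Sample variance = 1879.4118 / 50 = 37.5882
Standard deviation = √37.5882 = 6.1309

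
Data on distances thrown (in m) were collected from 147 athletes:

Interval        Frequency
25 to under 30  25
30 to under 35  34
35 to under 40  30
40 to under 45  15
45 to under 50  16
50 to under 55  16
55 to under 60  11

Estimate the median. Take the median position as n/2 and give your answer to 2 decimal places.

37.42

Cumulative frequencies: 25, 59, 89, 104, 120, 136, 147
n = 147; position = n/2 = 73.5.
This falls in the class 35 to under 40: L = 35, F = 59, f = 30, h = 5.
Median ≈ 35 + ((73.5 − 59) / 30) × 5 = 37.4167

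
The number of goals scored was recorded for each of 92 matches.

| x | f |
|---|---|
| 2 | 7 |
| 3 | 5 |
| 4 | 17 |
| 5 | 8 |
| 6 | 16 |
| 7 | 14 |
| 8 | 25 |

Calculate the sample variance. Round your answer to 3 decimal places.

Values: 2, 3, 4, 5, 6, 7, 8
n = 92, Σfx = 531, mean = 5.7717
Σfx² = 3407
Σf(x − x̄)² = Σfx² − (Σfx)²/n = 3407 − 531²/92 = 342.2065
Sample variance = 342.2065 / 91 = 3.7605

3.761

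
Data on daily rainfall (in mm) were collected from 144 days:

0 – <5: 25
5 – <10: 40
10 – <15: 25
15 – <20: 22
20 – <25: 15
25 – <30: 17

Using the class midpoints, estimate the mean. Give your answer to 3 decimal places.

Midpoints: 2.5, 7.5, 12.5, 17.5, 22.5, 27.5
Σfm = 25×2.5 + 40×7.5 + 25×12.5 + 22×17.5 + 15×22.5 + 17×27.5 = 1865
n = Σf = 144
Mean = 1865 / 144 = 12.9514

12.951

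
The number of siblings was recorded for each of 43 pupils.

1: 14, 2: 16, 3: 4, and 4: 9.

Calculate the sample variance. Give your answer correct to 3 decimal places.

1.250

Values: 1, 2, 3, 4
n = 43, Σfx = 94, mean = 2.1860
Σfx² = 258
Σf(x − x̄)² = Σfx² − (Σfx)²/n = 258 − 94²/43 = 52.5116
Sample variance = 52.5116 / 42 = 1.2503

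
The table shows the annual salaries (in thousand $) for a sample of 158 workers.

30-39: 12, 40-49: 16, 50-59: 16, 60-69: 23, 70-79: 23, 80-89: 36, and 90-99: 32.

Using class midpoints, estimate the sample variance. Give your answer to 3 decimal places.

363.400

Midpoints: 34.5, 44.5, 54.5, 64.5, 74.5, 84.5, 94.5
n = 158, Σfm = 11261, mean = 71.2722
Σfm² = 859649.5
Σf(m − x̄)² = Σfm² − (Σfm)²/n = 859649.5 − 11261²/158 = 57053.7975
Sample variance = 57053.7975 / 157 = 363.4000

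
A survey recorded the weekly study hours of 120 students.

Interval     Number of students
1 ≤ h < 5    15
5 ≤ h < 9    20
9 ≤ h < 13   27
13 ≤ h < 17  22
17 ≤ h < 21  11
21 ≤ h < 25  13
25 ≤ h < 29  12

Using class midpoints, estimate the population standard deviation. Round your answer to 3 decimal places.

Midpoints: 3, 7, 11, 15, 19, 23, 27
n = 120, Σfm = 1644, mean = 13.7000
Σfm² = 28928
Σf(m − x̄)² = Σfm² − (Σfm)²/n = 28928 − 1644²/120 = 6405.2000
Population variance = 6405.2000 / 120 = 53.3767
Standard deviation = √53.3767 = 7.3059

7.306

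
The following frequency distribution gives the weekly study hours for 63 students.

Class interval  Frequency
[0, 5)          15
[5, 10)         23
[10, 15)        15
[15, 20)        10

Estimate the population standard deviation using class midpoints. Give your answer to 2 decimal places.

5.03

Midpoints: 2.5, 7.5, 12.5, 17.5
n = 63, Σfm = 572.5, mean = 9.0873
Σfm² = 6793.75
Σf(m − x̄)² = Σfm² − (Σfm)²/n = 6793.75 − 572.5²/63 = 1591.2698
Population variance = 1591.2698 / 63 = 25.2583
Standard deviation = √25.2583 = 5.0258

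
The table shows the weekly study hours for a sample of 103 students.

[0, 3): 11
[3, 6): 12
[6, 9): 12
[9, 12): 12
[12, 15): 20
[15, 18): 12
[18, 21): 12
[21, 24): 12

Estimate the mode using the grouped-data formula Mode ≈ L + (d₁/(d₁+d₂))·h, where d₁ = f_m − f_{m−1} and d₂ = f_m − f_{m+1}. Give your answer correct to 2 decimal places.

Modal class: [12, 15) (highest frequency 20).
d₁ = 20 − 12 = 8, d₂ = 20 − 12 = 8
Mode ≈ 12 + (8/(8+8)) × 3 = 12 + 1.5000 = 13.5000

13.50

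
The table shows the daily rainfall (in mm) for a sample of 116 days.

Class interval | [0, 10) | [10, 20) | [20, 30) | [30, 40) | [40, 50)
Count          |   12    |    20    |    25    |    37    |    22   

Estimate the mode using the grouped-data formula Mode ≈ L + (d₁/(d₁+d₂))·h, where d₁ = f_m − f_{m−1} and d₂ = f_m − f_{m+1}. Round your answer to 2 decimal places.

34.44

Modal class: [30, 40) (highest frequency 37).
d₁ = 37 − 25 = 12, d₂ = 37 − 22 = 15
Mode ≈ 30 + (12/(12+15)) × 10 = 30 + 4.4444 = 34.4444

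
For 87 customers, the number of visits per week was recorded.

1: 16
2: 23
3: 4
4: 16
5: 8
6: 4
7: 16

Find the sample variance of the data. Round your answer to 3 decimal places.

Values: 1, 2, 3, 4, 5, 6, 7
n = 87, Σfx = 314, mean = 3.6092
Σfx² = 1528
Σf(x − x̄)² = Σfx² − (Σfx)²/n = 1528 − 314²/87 = 394.7126
Sample variance = 394.7126 / 86 = 4.5897

4.590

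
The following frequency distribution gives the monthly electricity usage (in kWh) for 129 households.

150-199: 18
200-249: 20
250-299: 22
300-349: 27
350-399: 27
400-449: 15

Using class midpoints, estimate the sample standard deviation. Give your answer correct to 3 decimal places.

79.551

Midpoints: 174.5, 224.5, 274.5, 324.5, 374.5, 424.5
n = 129, Σfm = 38910.5, mean = 301.6318
Σfm² = 12546682.25
Σf(m − x̄)² = Σfm² − (Σfm)²/n = 12546682.25 − 38910.5²/129 = 810038.7597
Sample variance = 810038.7597 / 128 = 6328.4278
Standard deviation = √6328.4278 = 79.5514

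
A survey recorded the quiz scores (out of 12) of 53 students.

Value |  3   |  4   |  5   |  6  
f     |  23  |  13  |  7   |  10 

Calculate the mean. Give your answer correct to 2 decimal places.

Values: 3, 4, 5, 6
Σfx = 23×3 + 13×4 + 7×5 + 10×6 = 216
n = Σf = 53
Mean = 216 / 53 = 4.0755

4.08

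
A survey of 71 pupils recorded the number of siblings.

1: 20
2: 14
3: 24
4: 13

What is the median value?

3

Cumulative frequencies: 20, 34, 58, 71
n = 71, so the median is the value in position (n+1)/2 = 36.
Position 36 falls at value 3.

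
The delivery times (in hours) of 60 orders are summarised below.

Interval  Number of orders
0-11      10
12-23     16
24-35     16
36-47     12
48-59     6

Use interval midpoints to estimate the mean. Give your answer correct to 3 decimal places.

27.100

Midpoints: 5.5, 17.5, 29.5, 41.5, 53.5
Σfm = 10×5.5 + 16×17.5 + 16×29.5 + 12×41.5 + 6×53.5 = 1626
n = Σf = 60
Mean = 1626 / 60 = 27.1000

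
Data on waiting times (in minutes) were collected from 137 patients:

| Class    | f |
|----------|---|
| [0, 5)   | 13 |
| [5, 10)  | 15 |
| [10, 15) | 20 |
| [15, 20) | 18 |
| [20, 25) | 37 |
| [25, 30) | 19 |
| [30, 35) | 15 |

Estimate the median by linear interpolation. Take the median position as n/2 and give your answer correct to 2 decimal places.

20.34

Cumulative frequencies: 13, 28, 48, 66, 103, 122, 137
n = 137; position = n/2 = 68.5.
This falls in the class [20, 25): L = 20, F = 66, f = 37, h = 5.
Median ≈ 20 + ((68.5 − 66) / 37) × 5 = 20.3378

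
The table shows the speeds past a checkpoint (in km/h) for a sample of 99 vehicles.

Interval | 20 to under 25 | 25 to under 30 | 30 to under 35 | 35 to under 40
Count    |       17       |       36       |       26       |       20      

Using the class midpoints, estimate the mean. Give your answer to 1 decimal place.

Midpoints: 22.5, 27.5, 32.5, 37.5
Σfm = 17×22.5 + 36×27.5 + 26×32.5 + 20×37.5 = 2967.5
n = Σf = 99
Mean = 2967.5 / 99 = 29.9747

30.0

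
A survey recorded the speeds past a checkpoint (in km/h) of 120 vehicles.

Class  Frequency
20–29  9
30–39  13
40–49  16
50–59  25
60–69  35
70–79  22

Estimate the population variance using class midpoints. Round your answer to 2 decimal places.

Midpoints: 24.5, 34.5, 44.5, 54.5, 64.5, 74.5
n = 120, Σfm = 6640, mean = 55.3333
Σfm² = 394530
Σf(m − x̄)² = Σfm² − (Σfm)²/n = 394530 − 6640²/120 = 27116.6667
Population variance = 27116.6667 / 120 = 225.9722

225.97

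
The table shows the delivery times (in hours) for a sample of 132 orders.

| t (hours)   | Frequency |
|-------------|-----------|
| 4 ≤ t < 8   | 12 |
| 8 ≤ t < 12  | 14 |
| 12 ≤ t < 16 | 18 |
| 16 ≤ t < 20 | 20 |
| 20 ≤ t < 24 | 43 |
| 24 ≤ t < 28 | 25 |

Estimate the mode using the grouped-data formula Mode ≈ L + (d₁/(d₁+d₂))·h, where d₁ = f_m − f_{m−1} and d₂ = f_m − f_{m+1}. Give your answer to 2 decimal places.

Modal class: 20 ≤ t < 24 (highest frequency 43).
d₁ = 43 − 20 = 23, d₂ = 43 − 25 = 18
Mode ≈ 20 + (23/(23+18)) × 4 = 20 + 2.2439 = 22.2439

22.24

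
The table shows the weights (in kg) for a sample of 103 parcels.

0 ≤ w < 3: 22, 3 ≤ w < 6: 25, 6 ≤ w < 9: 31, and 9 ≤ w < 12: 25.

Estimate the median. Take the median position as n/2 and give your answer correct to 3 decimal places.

Cumulative frequencies: 22, 47, 78, 103
n = 103; position = n/2 = 51.5.
This falls in the class 6 ≤ w < 9: L = 6, F = 47, f = 31, h = 3.
Median ≈ 6 + ((51.5 − 47) / 31) × 3 = 6.4355

6.435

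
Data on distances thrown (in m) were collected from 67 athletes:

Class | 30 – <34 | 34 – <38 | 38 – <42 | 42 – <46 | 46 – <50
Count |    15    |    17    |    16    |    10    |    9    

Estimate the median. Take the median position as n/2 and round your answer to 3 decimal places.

Cumulative frequencies: 15, 32, 48, 58, 67
n = 67; position = n/2 = 33.5.
This falls in the class 38 – <42: L = 38, F = 32, f = 16, h = 4.
Median ≈ 38 + ((33.5 − 32) / 16) × 4 = 38.3750

38.375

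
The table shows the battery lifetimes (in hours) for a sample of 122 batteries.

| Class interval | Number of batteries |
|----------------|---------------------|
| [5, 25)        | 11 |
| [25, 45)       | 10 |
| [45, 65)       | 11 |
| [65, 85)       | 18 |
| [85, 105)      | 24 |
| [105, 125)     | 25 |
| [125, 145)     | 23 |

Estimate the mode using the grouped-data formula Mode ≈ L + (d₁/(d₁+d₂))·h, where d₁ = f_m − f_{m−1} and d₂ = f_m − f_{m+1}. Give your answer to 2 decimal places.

111.67

Modal class: [105, 125) (highest frequency 25).
d₁ = 25 − 24 = 1, d₂ = 25 − 23 = 2
Mode ≈ 105 + (1/(1+2)) × 20 = 105 + 6.6667 = 111.6667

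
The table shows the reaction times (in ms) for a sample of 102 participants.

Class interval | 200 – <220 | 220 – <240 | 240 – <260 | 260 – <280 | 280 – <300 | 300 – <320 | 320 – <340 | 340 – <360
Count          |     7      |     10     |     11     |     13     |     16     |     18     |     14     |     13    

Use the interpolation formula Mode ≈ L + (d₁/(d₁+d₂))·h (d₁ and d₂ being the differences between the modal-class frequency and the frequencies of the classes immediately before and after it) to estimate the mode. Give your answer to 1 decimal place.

Modal class: 300 – <320 (highest frequency 18).
d₁ = 18 − 16 = 2, d₂ = 18 − 14 = 4
Mode ≈ 300 + (2/(2+4)) × 20 = 300 + 6.6667 = 306.6667

306.7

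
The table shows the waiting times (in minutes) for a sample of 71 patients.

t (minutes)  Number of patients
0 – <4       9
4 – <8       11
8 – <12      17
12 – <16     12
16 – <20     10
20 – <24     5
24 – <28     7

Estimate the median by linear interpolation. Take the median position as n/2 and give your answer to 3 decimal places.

11.647

Cumulative frequencies: 9, 20, 37, 49, 59, 64, 71
n = 71; position = n/2 = 35.5.
This falls in the class 8 – <12: L = 8, F = 20, f = 17, h = 4.
Median ≈ 8 + ((35.5 − 20) / 17) × 4 = 11.6471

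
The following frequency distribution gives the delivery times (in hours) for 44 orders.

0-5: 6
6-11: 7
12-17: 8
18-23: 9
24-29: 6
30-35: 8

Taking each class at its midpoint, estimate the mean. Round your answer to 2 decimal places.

18.05

Midpoints: 2.5, 8.5, 14.5, 20.5, 26.5, 32.5
Σfm = 6×2.5 + 7×8.5 + 8×14.5 + 9×20.5 + 6×26.5 + 8×32.5 = 794
n = Σf = 44
Mean = 794 / 44 = 18.0455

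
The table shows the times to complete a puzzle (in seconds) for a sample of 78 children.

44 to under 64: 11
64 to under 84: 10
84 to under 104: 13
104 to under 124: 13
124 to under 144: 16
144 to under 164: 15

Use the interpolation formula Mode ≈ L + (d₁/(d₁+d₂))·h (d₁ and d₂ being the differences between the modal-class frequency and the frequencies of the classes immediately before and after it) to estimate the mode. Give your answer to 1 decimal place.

139.0

Modal class: 124 to under 144 (highest frequency 16).
d₁ = 16 − 13 = 3, d₂ = 16 − 15 = 1
Mode ≈ 124 + (3/(3+1)) × 20 = 124 + 15.0000 = 139.0000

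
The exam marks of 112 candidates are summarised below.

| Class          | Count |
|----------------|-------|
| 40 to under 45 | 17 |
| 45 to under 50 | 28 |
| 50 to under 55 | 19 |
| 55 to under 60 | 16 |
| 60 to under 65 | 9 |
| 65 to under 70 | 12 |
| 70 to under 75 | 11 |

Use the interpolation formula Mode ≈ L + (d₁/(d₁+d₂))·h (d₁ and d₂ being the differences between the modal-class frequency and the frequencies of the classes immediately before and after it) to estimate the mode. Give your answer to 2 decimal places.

Modal class: 45 to under 50 (highest frequency 28).
d₁ = 28 − 17 = 11, d₂ = 28 − 19 = 9
Mode ≈ 45 + (11/(11+9)) × 5 = 45 + 2.7500 = 47.7500

47.75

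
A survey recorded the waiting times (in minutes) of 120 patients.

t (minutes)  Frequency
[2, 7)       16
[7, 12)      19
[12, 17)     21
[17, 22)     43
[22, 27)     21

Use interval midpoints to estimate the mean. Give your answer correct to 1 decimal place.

15.9

Midpoints: 4.5, 9.5, 14.5, 19.5, 24.5
Σfm = 16×4.5 + 19×9.5 + 21×14.5 + 43×19.5 + 21×24.5 = 1910
n = Σf = 120
Mean = 1910 / 120 = 15.9167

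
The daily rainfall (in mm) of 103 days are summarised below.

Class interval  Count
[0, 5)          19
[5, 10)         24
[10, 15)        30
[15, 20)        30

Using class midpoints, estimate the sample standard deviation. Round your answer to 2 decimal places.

Midpoints: 2.5, 7.5, 12.5, 17.5
n = 103, Σfm = 1127.5, mean = 10.9466
Σfm² = 15343.75
Σf(m − x̄)² = Σfm² − (Σfm)²/n = 15343.75 − 1127.5²/103 = 3001.4563
Sample variance = 3001.4563 / 102 = 29.4260
Standard deviation = √29.4260 = 5.4246

5.42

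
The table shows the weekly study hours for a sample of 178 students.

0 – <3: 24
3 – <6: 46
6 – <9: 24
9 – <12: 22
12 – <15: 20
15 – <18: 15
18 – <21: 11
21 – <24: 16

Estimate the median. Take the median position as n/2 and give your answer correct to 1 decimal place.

Cumulative frequencies: 24, 70, 94, 116, 136, 151, 162, 178
n = 178; position = n/2 = 89.
This falls in the class 6 – <9: L = 6, F = 70, f = 24, h = 3.
Median ≈ 6 + ((89 − 70) / 24) × 3 = 8.3750

8.4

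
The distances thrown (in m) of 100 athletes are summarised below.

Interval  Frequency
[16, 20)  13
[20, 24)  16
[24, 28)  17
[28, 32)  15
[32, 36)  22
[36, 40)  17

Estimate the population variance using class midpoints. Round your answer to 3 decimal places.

44.442

Midpoints: 18, 22, 26, 30, 34, 38
n = 100, Σfm = 2872, mean = 28.7200
Σfm² = 86928
Σf(m − x̄)² = Σfm² − (Σfm)²/n = 86928 − 2872²/100 = 4444.1600
Population variance = 4444.1600 / 100 = 44.4416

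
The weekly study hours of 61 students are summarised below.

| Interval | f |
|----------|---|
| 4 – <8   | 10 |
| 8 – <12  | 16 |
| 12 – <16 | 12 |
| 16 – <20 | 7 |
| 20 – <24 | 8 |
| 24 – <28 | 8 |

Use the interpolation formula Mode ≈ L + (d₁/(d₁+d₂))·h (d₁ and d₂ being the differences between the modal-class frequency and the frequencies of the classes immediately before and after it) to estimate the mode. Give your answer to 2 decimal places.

Modal class: 8 – <12 (highest frequency 16).
d₁ = 16 − 10 = 6, d₂ = 16 − 12 = 4
Mode ≈ 8 + (6/(6+4)) × 4 = 8 + 2.4000 = 10.4000

10.40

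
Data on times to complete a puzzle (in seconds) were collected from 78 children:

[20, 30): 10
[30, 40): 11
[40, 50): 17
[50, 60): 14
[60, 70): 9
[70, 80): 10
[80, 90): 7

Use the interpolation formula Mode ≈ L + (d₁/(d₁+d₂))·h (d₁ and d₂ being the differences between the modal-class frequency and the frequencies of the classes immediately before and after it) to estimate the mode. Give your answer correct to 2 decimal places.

Modal class: [40, 50) (highest frequency 17).
d₁ = 17 − 11 = 6, d₂ = 17 − 14 = 3
Mode ≈ 40 + (6/(6+3)) × 10 = 40 + 6.6667 = 46.6667

46.67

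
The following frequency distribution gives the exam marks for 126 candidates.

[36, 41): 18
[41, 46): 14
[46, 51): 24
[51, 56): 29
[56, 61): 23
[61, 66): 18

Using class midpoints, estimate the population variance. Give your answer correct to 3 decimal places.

Midpoints: 38.5, 43.5, 48.5, 53.5, 58.5, 63.5
n = 126, Σfm = 6506, mean = 51.6349
Σfm² = 343923.5
Σf(m − x̄)² = Σfm² − (Σfm)²/n = 343923.5 − 6506²/126 = 7986.7063
Population variance = 7986.7063 / 126 = 63.3866

63.387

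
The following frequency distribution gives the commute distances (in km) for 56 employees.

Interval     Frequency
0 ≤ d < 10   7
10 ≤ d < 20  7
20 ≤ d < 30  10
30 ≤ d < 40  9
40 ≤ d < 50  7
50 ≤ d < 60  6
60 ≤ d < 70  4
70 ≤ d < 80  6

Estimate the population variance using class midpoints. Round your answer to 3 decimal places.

Midpoints: 5, 15, 25, 35, 45, 55, 65, 75
n = 56, Σfm = 2060, mean = 36.7857
Σfm² = 102000
Σf(m − x̄)² = Σfm² − (Σfm)²/n = 102000 − 2060²/56 = 26221.4286
Population variance = 26221.4286 / 56 = 468.2398

468.240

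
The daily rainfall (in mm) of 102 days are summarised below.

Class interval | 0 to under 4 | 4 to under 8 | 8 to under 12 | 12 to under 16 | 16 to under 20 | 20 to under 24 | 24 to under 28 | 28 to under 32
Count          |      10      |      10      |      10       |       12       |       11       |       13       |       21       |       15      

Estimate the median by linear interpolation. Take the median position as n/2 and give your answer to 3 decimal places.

19.273

Cumulative frequencies: 10, 20, 30, 42, 53, 66, 87, 102
n = 102; position = n/2 = 51.
This falls in the class 16 to under 20: L = 16, F = 42, f = 11, h = 4.
Median ≈ 16 + ((51 − 42) / 11) × 4 = 19.2727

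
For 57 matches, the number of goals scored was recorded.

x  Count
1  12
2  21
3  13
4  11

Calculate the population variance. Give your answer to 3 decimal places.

Values: 1, 2, 3, 4
n = 57, Σfx = 137, mean = 2.4035
Σfx² = 389
Σf(x − x̄)² = Σfx² − (Σfx)²/n = 389 − 137²/57 = 59.7193
Population variance = 59.7193 / 57 = 1.0477

1.048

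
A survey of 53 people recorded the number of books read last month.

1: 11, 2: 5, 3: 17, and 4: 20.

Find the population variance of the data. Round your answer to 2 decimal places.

Values: 1, 2, 3, 4
n = 53, Σfx = 152, mean = 2.8679
Σfx² = 504
Σf(x − x̄)² = Σfx² − (Σfx)²/n = 504 − 152²/53 = 68.0755
Population variance = 68.0755 / 53 = 1.2844

1.28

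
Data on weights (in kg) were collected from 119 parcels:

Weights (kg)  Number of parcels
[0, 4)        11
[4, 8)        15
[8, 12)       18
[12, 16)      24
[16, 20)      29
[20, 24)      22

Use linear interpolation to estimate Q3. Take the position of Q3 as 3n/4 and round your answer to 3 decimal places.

Cumulative frequencies: 11, 26, 44, 68, 97, 119
n = 119; position = 3n/4 = 89.25.
This falls in the class [16, 20): L = 16, F = 68, f = 29, h = 4.
Upper quartile ≈ 16 + ((89.25 − 68) / 29) × 4 = 18.9310

18.931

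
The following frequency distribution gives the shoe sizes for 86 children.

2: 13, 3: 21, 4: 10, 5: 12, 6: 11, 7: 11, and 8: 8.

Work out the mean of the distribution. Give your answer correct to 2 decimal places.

Values: 2, 3, 4, 5, 6, 7, 8
Σfx = 13×2 + 21×3 + 10×4 + 12×5 + 11×6 + 11×7 + 8×8 = 396
n = Σf = 86
Mean = 396 / 86 = 4.6047

4.60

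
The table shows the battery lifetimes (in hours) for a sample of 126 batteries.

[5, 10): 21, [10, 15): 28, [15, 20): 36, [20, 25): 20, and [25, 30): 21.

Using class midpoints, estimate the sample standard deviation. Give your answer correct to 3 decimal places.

6.565

Midpoints: 7.5, 12.5, 17.5, 22.5, 27.5
n = 126, Σfm = 2165, mean = 17.1825
Σfm² = 42587.5
Σf(m − x̄)² = Σfm² − (Σfm)²/n = 42587.5 − 2165²/126 = 5387.3016
Sample variance = 5387.3016 / 125 = 43.0984
Standard deviation = √43.0984 = 6.5649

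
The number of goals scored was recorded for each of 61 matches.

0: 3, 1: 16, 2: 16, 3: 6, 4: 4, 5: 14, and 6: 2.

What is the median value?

Cumulative frequencies: 3, 19, 35, 41, 45, 59, 61
n = 61, so the median is the value in position (n+1)/2 = 31.
Position 31 falls at value 2.

2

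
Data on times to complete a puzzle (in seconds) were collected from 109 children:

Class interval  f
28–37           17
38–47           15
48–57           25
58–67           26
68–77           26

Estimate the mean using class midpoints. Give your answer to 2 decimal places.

55.16

Midpoints: 32.5, 42.5, 52.5, 62.5, 72.5
Σfm = 17×32.5 + 15×42.5 + 25×52.5 + 26×62.5 + 26×72.5 = 6012.5
n = Σf = 109
Mean = 6012.5 / 109 = 55.1606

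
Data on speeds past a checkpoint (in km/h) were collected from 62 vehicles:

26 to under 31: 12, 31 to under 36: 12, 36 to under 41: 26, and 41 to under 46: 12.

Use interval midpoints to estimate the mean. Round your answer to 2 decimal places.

Midpoints: 28.5, 33.5, 38.5, 43.5
Σfm = 12×28.5 + 12×33.5 + 26×38.5 + 12×43.5 = 2267
n = Σf = 62
Mean = 2267 / 62 = 36.5645

36.56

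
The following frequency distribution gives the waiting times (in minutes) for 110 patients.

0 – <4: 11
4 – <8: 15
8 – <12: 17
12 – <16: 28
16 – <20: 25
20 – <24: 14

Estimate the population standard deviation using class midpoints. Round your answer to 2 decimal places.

Midpoints: 2, 6, 10, 14, 18, 22
n = 110, Σfm = 1432, mean = 13.0182
Σfm² = 22648
Σf(m − x̄)² = Σfm² − (Σfm)²/n = 22648 − 1432²/110 = 4005.9636
Population variance = 4005.9636 / 110 = 36.4179
Standard deviation = √36.4179 = 6.0347

6.03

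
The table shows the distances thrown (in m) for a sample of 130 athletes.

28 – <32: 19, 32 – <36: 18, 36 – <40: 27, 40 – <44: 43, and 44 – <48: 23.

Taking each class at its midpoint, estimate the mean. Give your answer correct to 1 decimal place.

39.0

Midpoints: 30, 34, 38, 42, 46
Σfm = 19×30 + 18×34 + 27×38 + 43×42 + 23×46 = 5072
n = Σf = 130
Mean = 5072 / 130 = 39.0154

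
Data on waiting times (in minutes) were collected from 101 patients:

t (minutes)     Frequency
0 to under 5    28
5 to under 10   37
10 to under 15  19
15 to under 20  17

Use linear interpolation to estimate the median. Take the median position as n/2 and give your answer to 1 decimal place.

Cumulative frequencies: 28, 65, 84, 101
n = 101; position = n/2 = 50.5.
This falls in the class 5 to under 10: L = 5, F = 28, f = 37, h = 5.
Median ≈ 5 + ((50.5 − 28) / 37) × 5 = 8.0405

8.0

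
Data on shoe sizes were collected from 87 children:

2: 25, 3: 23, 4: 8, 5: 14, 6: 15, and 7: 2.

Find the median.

3

Cumulative frequencies: 25, 48, 56, 70, 85, 87
n = 87, so the median is the value in position (n+1)/2 = 44.
Position 44 falls at value 3.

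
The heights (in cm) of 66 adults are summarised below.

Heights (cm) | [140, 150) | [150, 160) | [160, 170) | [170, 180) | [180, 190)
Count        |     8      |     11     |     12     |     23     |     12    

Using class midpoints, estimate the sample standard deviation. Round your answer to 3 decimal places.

12.886

Midpoints: 145, 155, 165, 175, 185
n = 66, Σfm = 11090, mean = 168.0303
Σfm² = 1874250
Σf(m − x̄)² = Σfm² − (Σfm)²/n = 1874250 − 11090²/66 = 10793.9394
Sample variance = 10793.9394 / 65 = 166.0606
Standard deviation = √166.0606 = 12.8865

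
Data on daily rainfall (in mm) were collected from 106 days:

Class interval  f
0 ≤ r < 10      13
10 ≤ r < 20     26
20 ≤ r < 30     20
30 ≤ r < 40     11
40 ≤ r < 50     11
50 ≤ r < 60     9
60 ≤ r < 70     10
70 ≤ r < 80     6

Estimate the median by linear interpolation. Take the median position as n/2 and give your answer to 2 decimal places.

Cumulative frequencies: 13, 39, 59, 70, 81, 90, 100, 106
n = 106; position = n/2 = 53.
This falls in the class 20 ≤ r < 30: L = 20, F = 39, f = 20, h = 10.
Median ≈ 20 + ((53 − 39) / 20) × 10 = 27.0000

27.00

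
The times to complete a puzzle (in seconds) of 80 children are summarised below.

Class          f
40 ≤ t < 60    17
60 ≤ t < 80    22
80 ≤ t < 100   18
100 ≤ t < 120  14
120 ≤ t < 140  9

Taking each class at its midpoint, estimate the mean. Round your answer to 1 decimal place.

Midpoints: 50, 70, 90, 110, 130
Σfm = 17×50 + 22×70 + 18×90 + 14×110 + 9×130 = 6720
n = Σf = 80
Mean = 6720 / 80 = 84.0000

84.0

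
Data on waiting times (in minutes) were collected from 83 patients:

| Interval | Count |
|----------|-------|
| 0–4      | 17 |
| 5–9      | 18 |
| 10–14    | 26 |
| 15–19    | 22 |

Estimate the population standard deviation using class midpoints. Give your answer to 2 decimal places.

5.41

Midpoints: 2, 7, 12, 17
n = 83, Σfm = 846, mean = 10.1928
Σfm² = 11052
Σf(m − x̄)² = Σfm² − (Σfm)²/n = 11052 − 846²/83 = 2428.9157
Population variance = 2428.9157 / 83 = 29.2640
Standard deviation = √29.2640 = 5.4096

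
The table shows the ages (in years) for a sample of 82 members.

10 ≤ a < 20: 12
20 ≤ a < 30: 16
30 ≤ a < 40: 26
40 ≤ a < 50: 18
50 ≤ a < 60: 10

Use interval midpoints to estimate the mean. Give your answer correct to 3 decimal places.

34.756

Midpoints: 15, 25, 35, 45, 55
Σfm = 12×15 + 16×25 + 26×35 + 18×45 + 10×55 = 2850
n = Σf = 82
Mean = 2850 / 82 = 34.7561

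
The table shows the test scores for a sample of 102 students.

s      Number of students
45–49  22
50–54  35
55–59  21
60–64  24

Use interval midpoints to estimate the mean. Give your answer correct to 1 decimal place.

Midpoints: 47, 52, 57, 62
Σfm = 22×47 + 35×52 + 21×57 + 24×62 = 5539
n = Σf = 102
Mean = 5539 / 102 = 54.3039

54.3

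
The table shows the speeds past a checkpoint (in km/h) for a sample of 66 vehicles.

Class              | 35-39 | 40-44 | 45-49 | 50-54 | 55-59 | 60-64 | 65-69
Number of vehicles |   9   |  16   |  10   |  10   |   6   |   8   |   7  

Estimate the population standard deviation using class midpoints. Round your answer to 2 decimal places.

Midpoints: 37, 42, 47, 52, 57, 62, 67
n = 66, Σfm = 3302, mean = 50.0303
Σfm² = 171344
Σf(m − x̄)² = Σfm² − (Σfm)²/n = 171344 − 3302²/66 = 6143.9394
Population variance = 6143.9394 / 66 = 93.0900
Standard deviation = √93.0900 = 9.6483

9.65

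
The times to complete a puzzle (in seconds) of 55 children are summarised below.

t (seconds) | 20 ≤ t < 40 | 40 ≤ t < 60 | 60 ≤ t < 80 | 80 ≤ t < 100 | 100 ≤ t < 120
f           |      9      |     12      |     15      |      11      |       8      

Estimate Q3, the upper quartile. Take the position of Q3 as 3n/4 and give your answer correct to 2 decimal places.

Cumulative frequencies: 9, 21, 36, 47, 55
n = 55; position = 3n/4 = 41.25.
This falls in the class 80 ≤ t < 100: L = 80, F = 36, f = 11, h = 20.
Upper quartile ≈ 80 + ((41.25 − 36) / 11) × 20 = 89.5455

89.55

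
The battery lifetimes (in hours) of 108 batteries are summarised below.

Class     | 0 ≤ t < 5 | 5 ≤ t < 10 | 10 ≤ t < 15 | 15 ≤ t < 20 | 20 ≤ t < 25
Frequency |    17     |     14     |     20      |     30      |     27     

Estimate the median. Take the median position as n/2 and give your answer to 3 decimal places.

Cumulative frequencies: 17, 31, 51, 81, 108
n = 108; position = n/2 = 54.
This falls in the class 15 ≤ t < 20: L = 15, F = 51, f = 30, h = 5.
Median ≈ 15 + ((54 − 51) / 30) × 5 = 15.5000

15.500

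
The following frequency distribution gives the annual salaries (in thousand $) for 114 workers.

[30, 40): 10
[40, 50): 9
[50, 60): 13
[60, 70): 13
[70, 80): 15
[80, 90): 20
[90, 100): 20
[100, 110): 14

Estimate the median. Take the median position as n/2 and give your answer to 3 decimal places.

Cumulative frequencies: 10, 19, 32, 45, 60, 80, 100, 114
n = 114; position = n/2 = 57.
This falls in the class [70, 80): L = 70, F = 45, f = 15, h = 10.
Median ≈ 70 + ((57 − 45) / 15) × 10 = 78.0000

78.000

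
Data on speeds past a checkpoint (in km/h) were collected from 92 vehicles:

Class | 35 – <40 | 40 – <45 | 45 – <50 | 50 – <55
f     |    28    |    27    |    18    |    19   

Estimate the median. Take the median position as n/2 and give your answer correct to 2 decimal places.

43.33

Cumulative frequencies: 28, 55, 73, 92
n = 92; position = n/2 = 46.
This falls in the class 40 – <45: L = 40, F = 28, f = 27, h = 5.
Median ≈ 40 + ((46 − 28) / 27) × 5 = 43.3333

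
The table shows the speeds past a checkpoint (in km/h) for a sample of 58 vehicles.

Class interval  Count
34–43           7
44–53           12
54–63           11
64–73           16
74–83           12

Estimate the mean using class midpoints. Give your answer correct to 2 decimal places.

60.91

Midpoints: 38.5, 48.5, 58.5, 68.5, 78.5
Σfm = 7×38.5 + 12×48.5 + 11×58.5 + 16×68.5 + 12×78.5 = 3533
n = Σf = 58
Mean = 3533 / 58 = 60.9138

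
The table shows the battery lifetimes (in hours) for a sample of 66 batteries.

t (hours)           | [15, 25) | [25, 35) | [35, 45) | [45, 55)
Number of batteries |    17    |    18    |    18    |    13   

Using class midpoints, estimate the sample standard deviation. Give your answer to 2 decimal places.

10.81

Midpoints: 20, 30, 40, 50
n = 66, Σfm = 2250, mean = 34.0909
Σfm² = 84300
Σf(m − x̄)² = Σfm² − (Σfm)²/n = 84300 − 2250²/66 = 7595.4545
Sample variance = 7595.4545 / 65 = 116.8531
Standard deviation = √116.8531 = 10.8099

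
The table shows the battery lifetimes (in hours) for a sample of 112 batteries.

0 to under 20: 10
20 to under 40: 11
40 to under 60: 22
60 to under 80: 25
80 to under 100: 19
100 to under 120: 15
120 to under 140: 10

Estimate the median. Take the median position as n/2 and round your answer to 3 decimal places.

70.400

Cumulative frequencies: 10, 21, 43, 68, 87, 102, 112
n = 112; position = n/2 = 56.
This falls in the class 60 to under 80: L = 60, F = 43, f = 25, h = 20.
Median ≈ 60 + ((56 − 43) / 25) × 20 = 70.4000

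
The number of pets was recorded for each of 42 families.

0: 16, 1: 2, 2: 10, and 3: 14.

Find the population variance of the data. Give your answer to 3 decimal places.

Values: 0, 1, 2, 3
n = 42, Σfx = 64, mean = 1.5238
Σfx² = 168
Σf(x − x̄)² = Σfx² − (Σfx)²/n = 168 − 64²/42 = 70.4762
Population variance = 70.4762 / 42 = 1.6780

1.678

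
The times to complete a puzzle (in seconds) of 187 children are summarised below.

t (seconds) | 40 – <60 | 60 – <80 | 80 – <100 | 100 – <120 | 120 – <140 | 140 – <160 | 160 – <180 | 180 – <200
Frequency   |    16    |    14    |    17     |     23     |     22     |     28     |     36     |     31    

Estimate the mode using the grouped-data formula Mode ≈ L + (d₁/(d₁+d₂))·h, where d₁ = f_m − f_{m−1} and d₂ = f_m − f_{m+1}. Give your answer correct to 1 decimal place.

Modal class: 160 – <180 (highest frequency 36).
d₁ = 36 − 28 = 8, d₂ = 36 − 31 = 5
Mode ≈ 160 + (8/(8+5)) × 20 = 160 + 12.3077 = 172.3077

172.3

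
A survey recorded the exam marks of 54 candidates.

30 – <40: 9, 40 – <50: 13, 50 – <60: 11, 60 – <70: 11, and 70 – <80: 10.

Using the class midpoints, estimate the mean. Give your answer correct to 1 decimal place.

55.0

Midpoints: 35, 45, 55, 65, 75
Σfm = 9×35 + 13×45 + 11×55 + 11×65 + 10×75 = 2970
n = Σf = 54
Mean = 2970 / 54 = 55.0000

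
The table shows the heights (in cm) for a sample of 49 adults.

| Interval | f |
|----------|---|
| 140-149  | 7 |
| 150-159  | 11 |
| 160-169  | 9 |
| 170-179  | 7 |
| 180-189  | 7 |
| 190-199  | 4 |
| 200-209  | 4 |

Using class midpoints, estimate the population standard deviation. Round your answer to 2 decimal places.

Midpoints: 144.5, 154.5, 164.5, 174.5, 184.5, 194.5, 204.5
n = 49, Σfm = 8300.5, mean = 169.3980
Σfm² = 1422312.25
Σf(m − x̄)² = Σfm² − (Σfm)²/n = 1422312.25 − 8300.5²/49 = 16224.4898
Population variance = 16224.4898 / 49 = 331.1120
Standard deviation = √331.1120 = 18.1965

18.20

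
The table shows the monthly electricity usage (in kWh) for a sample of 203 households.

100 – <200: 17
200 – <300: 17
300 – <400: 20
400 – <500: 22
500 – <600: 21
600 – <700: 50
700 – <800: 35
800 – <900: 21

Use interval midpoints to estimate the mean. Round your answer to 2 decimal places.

550.99

Midpoints: 150, 250, 350, 450, 550, 650, 750, 850
Σfm = 17×150 + 17×250 + 20×350 + 22×450 + 21×550 + 50×650 + 35×750 + 21×850 = 111850
n = Σf = 203
Mean = 111850 / 203 = 550.9852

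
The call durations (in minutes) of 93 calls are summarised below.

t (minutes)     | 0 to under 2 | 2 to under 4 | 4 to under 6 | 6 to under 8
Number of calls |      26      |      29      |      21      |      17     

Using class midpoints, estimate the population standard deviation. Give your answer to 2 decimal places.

Midpoints: 1, 3, 5, 7
n = 93, Σfm = 337, mean = 3.6237
Σfm² = 1645
Σf(m − x̄)² = Σfm² − (Σfm)²/n = 1645 − 337²/93 = 423.8280
Population variance = 423.8280 / 93 = 4.5573
Standard deviation = √4.5573 = 2.1348

2.13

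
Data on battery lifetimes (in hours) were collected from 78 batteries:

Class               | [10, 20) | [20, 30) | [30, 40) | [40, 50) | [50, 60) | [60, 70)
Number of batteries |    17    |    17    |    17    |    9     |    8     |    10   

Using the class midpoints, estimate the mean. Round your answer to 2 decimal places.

Midpoints: 15, 25, 35, 45, 55, 65
Σfm = 17×15 + 17×25 + 17×35 + 9×45 + 8×55 + 10×65 = 2770
n = Σf = 78
Mean = 2770 / 78 = 35.5128

35.51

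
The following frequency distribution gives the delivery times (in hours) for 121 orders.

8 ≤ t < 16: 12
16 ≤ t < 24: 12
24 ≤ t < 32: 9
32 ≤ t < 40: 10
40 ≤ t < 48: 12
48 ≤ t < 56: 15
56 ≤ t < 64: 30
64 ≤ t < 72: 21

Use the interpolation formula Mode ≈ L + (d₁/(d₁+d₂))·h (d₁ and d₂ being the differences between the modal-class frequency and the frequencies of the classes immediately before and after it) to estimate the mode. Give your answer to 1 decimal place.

Modal class: 56 ≤ t < 64 (highest frequency 30).
d₁ = 30 − 15 = 15, d₂ = 30 − 21 = 9
Mode ≈ 56 + (15/(15+9)) × 8 = 56 + 5.0000 = 61.0000

61.0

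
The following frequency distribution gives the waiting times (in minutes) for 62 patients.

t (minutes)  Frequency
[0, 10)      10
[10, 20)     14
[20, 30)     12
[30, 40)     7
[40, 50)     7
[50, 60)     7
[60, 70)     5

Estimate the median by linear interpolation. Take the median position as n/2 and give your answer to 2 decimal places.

25.83

Cumulative frequencies: 10, 24, 36, 43, 50, 57, 62
n = 62; position = n/2 = 31.
This falls in the class [20, 30): L = 20, F = 24, f = 12, h = 10.
Median ≈ 20 + ((31 − 24) / 12) × 10 = 25.8333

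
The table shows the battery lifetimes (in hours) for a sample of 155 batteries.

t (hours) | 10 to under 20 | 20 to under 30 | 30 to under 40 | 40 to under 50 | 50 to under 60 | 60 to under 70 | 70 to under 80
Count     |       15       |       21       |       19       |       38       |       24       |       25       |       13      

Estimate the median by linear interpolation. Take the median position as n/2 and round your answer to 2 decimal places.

45.92

Cumulative frequencies: 15, 36, 55, 93, 117, 142, 155
n = 155; position = n/2 = 77.5.
This falls in the class 40 to under 50: L = 40, F = 55, f = 38, h = 10.
Median ≈ 40 + ((77.5 − 55) / 38) × 10 = 45.9211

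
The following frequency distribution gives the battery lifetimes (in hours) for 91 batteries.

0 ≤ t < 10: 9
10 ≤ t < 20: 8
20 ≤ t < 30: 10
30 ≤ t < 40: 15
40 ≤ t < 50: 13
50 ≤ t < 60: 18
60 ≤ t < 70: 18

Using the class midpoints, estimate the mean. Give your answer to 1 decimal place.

40.5

Midpoints: 5, 15, 25, 35, 45, 55, 65
Σfm = 9×5 + 8×15 + 10×25 + 15×35 + 13×45 + 18×55 + 18×65 = 3685
n = Σf = 91
Mean = 3685 / 91 = 40.4945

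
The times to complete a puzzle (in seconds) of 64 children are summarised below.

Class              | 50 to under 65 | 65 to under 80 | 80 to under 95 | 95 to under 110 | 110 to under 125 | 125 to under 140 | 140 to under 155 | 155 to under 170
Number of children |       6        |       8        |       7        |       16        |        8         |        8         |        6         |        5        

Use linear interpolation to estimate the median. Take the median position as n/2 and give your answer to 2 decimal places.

105.31

Cumulative frequencies: 6, 14, 21, 37, 45, 53, 59, 64
n = 64; position = n/2 = 32.
This falls in the class 95 to under 110: L = 95, F = 21, f = 16, h = 15.
Median ≈ 95 + ((32 − 21) / 16) × 15 = 105.3125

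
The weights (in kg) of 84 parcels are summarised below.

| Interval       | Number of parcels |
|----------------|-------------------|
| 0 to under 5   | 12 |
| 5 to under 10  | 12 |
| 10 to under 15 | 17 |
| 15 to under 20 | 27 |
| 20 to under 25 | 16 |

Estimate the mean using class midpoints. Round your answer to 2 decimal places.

Midpoints: 2.5, 7.5, 12.5, 17.5, 22.5
Σfm = 12×2.5 + 12×7.5 + 17×12.5 + 27×17.5 + 16×22.5 = 1165
n = Σf = 84
Mean = 1165 / 84 = 13.8690

13.87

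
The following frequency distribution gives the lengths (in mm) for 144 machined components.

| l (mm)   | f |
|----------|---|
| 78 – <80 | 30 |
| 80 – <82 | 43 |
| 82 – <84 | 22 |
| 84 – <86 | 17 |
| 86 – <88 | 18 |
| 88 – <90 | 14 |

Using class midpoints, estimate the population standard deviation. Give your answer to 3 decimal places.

3.238

Midpoints: 79, 81, 83, 85, 87, 89
n = 144, Σfm = 11936, mean = 82.8889
Σfm² = 990872
Σf(m − x̄)² = Σfm² − (Σfm)²/n = 990872 − 11936²/144 = 1510.2222
Population variance = 1510.2222 / 144 = 10.4877
Standard deviation = √10.4877 = 3.2385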